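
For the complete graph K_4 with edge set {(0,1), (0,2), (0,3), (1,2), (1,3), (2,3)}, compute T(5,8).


T(K_4; x,y) = x^3 + 3x^2 + 4xy + 2x + y^3 + 3y^2 + 2y.
Substituting x=5, y=8:
= 125 + 75 + 160 + 10 + 512 + 192 + 16
= 1090.

1090


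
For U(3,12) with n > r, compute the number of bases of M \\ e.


Deleting e from U(3,12) gives U(3,11) since n > r.
Bases of U(3,11) = (11 choose 3) = 165.

165


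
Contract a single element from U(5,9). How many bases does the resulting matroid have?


Contracting e from U(5,9) gives U(4,8).
Bases of U(4,8) = C(8,4) = (8 * 7 * 6 * 5) / (1 * 2 * 3 * 4) = 70.

70


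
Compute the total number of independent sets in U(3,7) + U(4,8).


For a direct sum, |I(M1+M2)| = |I(M1)| * |I(M2)|.
|I(U(3,7))| = sum C(7,k) for k=0..3 = 64.
|I(U(4,8))| = sum C(8,k) for k=0..4 = 163.
Total = 64 * 163 = 10432.

10432


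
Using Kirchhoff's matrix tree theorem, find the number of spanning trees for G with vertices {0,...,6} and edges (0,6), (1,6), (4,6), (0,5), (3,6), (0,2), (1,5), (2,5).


By Kirchhoff's matrix tree theorem, the number of spanning trees equals
the determinant of any cofactor of the Laplacian matrix L.
G has 7 vertices and 8 edges.
Computing the (6 x 6) cofactor determinant gives 11.

11


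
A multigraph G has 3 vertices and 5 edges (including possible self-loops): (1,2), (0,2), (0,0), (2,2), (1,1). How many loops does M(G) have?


In a graphic matroid, a loop is a self-loop edge (u,u) with rank 0.
Examining all 5 edges for self-loops...
Self-loops found: (0,0), (2,2), (1,1)
Number of loops = 3.

3


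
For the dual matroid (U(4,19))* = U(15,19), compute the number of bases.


The dual of U(r,n) is U(n-r, n) = U(15,19).
Bases of U(15,19) are all (15)-element subsets.
|B(M*)| = (19 choose 15) = 3876.

3876


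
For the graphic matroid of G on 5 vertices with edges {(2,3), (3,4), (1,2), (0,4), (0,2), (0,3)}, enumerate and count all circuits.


A circuit in a graphic matroid = edge set of a simple cycle.
G has 5 vertices and 6 edges.
Enumerating all minimal edge subsets forming cycles...
Total circuits found: 3.

3


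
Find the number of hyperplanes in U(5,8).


Hyperplanes of U(5,8) are flats of rank 4.
In a uniform matroid, these are exactly the (4)-element subsets.
Count = C(8,4) = (8 * 7 * 6 * 5) / (1 * 2 * 3 * 4) = 70.

70


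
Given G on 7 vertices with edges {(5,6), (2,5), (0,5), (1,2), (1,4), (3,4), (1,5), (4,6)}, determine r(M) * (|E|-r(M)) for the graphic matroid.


r(M) = |V| - c = 7 - 1 = 6.
nullity = |E| - r(M) = 8 - 6 = 2.
Product = 6 * 2 = 12.

12


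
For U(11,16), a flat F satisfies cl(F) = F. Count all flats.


Flats of U(11,16): every subset of size < 11 is a flat, plus E itself.
Count = C(16,0) + C(16,1) + C(16,2) + C(16,3) + C(16,4) + C(16,5) + C(16,6) + C(16,7) + C(16,8) + C(16,9) + C(16,10) + 1
     = 1 + 16 + 120 + 560 + 1820 + 4368 + 8008 + 11440 + 12870 + 11440 + 8008 + 1
     = 58652.

58652


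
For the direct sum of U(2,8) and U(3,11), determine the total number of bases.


Bases of a direct sum M1 + M2: |B| = |B(M1)| * |B(M2)|.
|B(U(2,8))| = C(8,2) = 28.
|B(U(3,11))| = C(11,3) = 165.
Total bases = 28 * 165 = 4620.

4620


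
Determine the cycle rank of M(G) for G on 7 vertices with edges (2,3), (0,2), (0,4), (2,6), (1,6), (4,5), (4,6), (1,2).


Cycle rank (nullity) = |E| - r(M) = |E| - (|V| - c).
|E| = 8, |V| = 7, c = 1.
Nullity = 8 - (7 - 1) = 8 - 6 = 2.

2


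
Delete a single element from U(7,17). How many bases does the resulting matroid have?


Deleting e from U(7,17) gives U(7,16) since n > r.
Bases of U(7,16) = C(16,7) = 16! / (7! * 9!) = 11440.

11440


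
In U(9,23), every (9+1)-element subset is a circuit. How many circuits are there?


In U(9,23), circuits are the (10)-element subsets.
Any set of 10 elements is dependent, and removing any one element gives
an independent set of size 9, so it is a minimal dependent set.
Number of circuits = (23 choose 10) = 1144066.

1144066


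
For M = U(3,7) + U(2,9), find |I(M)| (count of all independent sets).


For a direct sum, |I(M1+M2)| = |I(M1)| * |I(M2)|.
|I(U(3,7))| = sum C(7,k) for k=0..3 = 64.
|I(U(2,9))| = sum C(9,k) for k=0..2 = 46.
Total = 64 * 46 = 2944.

2944


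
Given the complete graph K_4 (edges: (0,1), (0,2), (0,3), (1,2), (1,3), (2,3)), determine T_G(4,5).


T(K_4; x,y) = x^3 + 3x^2 + 4xy + 2x + y^3 + 3y^2 + 2y.
Substituting x=4, y=5:
= 64 + 48 + 80 + 8 + 125 + 75 + 10
= 410.

410


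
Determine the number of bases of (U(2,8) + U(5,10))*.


(M1+M2)* = M1* + M2*.
M1* = U(6,8), bases: C(8,6) = 28.
M2* = U(5,10), bases: C(10,5) = 252.
|B(M*)| = 28 * 252 = 7056.

7056


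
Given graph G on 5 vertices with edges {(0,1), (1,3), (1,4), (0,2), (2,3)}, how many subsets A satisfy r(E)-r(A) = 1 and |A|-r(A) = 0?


R(x,y) = sum over A in 2^E of x^(r(E)-r(A)) * y^(|A|-r(A)).
G has 5 vertices, 5 edges. r(E) = 4.
Enumerate all 2^5 = 32 subsets.
Count subsets with r(E)-r(A)=1 and |A|-r(A)=0: 10.

10


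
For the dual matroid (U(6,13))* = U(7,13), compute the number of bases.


The dual of U(r,n) is U(n-r, n) = U(7,13).
Bases of U(7,13) are all (7)-element subsets.
|B(M*)| = (13 choose 7) = 1716.

1716


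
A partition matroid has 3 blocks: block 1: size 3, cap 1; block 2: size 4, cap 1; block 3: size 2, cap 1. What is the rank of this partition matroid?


Rank of a partition matroid = sum of min(|Si|, ci) for each block.
= min(3,1) + min(4,1) + min(2,1)
= 1 + 1 + 1
= 3.

3


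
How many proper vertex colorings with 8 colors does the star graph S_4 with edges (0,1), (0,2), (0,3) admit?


P(tree, k) = k * (k-1)^(3) for any tree on 4 vertices.
P(8) = 8 * 7^3 = 8 * 343 = 2744.

2744


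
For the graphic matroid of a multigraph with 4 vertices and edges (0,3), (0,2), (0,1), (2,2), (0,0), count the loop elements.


In a graphic matroid, a loop is a self-loop edge (u,u) with rank 0.
Examining all 5 edges for self-loops...
Self-loops found: (2,2), (0,0)
Number of loops = 2.

2


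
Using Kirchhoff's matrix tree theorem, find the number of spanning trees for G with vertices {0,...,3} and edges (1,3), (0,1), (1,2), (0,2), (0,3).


By Kirchhoff's matrix tree theorem, the number of spanning trees equals
the determinant of any cofactor of the Laplacian matrix L.
G has 4 vertices and 5 edges.
Computing the (3 x 3) cofactor determinant gives 8.

8


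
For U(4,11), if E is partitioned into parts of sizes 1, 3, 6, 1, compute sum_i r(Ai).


r(Ai) = min(|Ai|, 4) for each part.
Sum = min(1,4) + min(3,4) + min(6,4) + min(1,4)
    = 1 + 3 + 4 + 1
    = 9.

9


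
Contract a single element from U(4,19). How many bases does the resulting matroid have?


Contracting e from U(4,19) gives U(3,18).
Bases of U(3,18) = C(18,3) = 18! / (3! * 15!) = 816.

816


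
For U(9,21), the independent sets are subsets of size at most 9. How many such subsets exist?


Independent sets of U(9,21) are all subsets of size <= 9.
Count = C(21,0) + C(21,1) + C(21,2) + C(21,3) + C(21,4) + C(21,5) + C(21,6) + C(21,7) + C(21,8) + C(21,9)
     = 1 + 21 + 210 + 1330 + 5985 + 20349 + 54264 + 116280 + 203490 + 293930
     = 695860.

695860


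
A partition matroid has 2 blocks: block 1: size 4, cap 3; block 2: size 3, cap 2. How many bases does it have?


A basis picks exactly ci elements from block i.
Number of bases = product of C(|Si|, ci).
= C(4,3) * C(3,2)
= 4 * 3
= 12.

12


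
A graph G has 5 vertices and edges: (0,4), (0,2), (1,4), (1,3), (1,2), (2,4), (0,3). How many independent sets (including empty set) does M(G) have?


An independent set in a graphic matroid is an acyclic edge subset.
G has 5 vertices and 7 edges.
Enumerate all 2^7 = 128 subsets, checking for acyclicity.
Total independent sets = 86.

86


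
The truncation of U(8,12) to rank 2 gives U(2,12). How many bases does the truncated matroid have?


Truncating U(8,12) to rank 2 gives U(2,12).
Bases of U(2,12) are all 2-element subsets of 12 elements.
Number of bases = C(12,2) = 12! / (2! * 10!) = 66.

66


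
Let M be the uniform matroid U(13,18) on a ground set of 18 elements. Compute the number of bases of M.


Bases of U(13,18) are all 13-element subsets of the 18-element ground set.
Number of bases = C(18,13).
C(18,13) = 8568.

8568


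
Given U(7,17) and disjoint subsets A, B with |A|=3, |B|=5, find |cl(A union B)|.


|A union B| = 3 + 5 = 8 (disjoint).
In U(7,17), cl(S) = S if |S| < 7, else cl(S) = E.
Since 8 >= 7, cl(A union B) = E.
|cl(A union B)| = 17.

17


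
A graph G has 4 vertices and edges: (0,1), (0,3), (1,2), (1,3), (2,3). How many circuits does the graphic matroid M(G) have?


A circuit in a graphic matroid = edge set of a simple cycle.
G has 4 vertices and 5 edges.
Enumerating all minimal edge subsets forming cycles...
Total circuits found: 3.

3


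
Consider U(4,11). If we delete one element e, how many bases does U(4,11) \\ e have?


Deleting e from U(4,11) gives U(4,10) since n > r.
Bases of U(4,10) = C(10,4) = 10! / (4! * 6!) = 210.

210


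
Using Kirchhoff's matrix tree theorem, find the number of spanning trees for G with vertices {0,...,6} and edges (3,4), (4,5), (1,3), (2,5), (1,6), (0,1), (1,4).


By Kirchhoff's matrix tree theorem, the number of spanning trees equals
the determinant of any cofactor of the Laplacian matrix L.
G has 7 vertices and 7 edges.
Computing the (6 x 6) cofactor determinant gives 3.

3


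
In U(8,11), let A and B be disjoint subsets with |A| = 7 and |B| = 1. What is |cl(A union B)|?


|A union B| = 7 + 1 = 8 (disjoint).
In U(8,11), cl(S) = S if |S| < 8, else cl(S) = E.
Since 8 >= 8, cl(A union B) = E.
|cl(A union B)| = 11.

11


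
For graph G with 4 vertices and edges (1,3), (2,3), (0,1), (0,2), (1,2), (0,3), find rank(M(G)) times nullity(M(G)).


r(M) = |V| - c = 4 - 1 = 3.
nullity = |E| - r(M) = 6 - 3 = 3.
Product = 3 * 3 = 9.

9


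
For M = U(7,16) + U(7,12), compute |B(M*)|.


(M1+M2)* = M1* + M2*.
M1* = U(9,16), bases: C(16,9) = 11440.
M2* = U(5,12), bases: C(12,5) = 792.
|B(M*)| = 11440 * 792 = 9060480.

9060480


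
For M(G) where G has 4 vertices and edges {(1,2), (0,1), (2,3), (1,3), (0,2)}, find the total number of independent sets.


An independent set in a graphic matroid is an acyclic edge subset.
G has 4 vertices and 5 edges.
Enumerate all 2^5 = 32 subsets, checking for acyclicity.
Total independent sets = 24.

24


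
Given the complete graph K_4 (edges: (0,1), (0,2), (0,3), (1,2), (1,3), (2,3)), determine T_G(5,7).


T(K_4; x,y) = x^3 + 3x^2 + 4xy + 2x + y^3 + 3y^2 + 2y.
Substituting x=5, y=7:
= 125 + 75 + 140 + 10 + 343 + 147 + 14
= 854.

854


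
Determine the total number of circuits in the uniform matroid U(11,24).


In U(11,24), circuits are the (12)-element subsets.
Any set of 12 elements is dependent, and removing any one element gives
an independent set of size 11, so it is a minimal dependent set.
Number of circuits = (24 choose 12) = 2704156.

2704156


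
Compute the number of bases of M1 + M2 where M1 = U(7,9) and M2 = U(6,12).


Bases of a direct sum M1 + M2: |B| = |B(M1)| * |B(M2)|.
|B(U(7,9))| = C(9,7) = 36.
|B(U(6,12))| = C(12,6) = 924.
Total bases = 36 * 924 = 33264.

33264


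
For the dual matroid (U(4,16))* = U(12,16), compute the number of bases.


The dual of U(r,n) is U(n-r, n) = U(12,16).
Bases of U(12,16) are all (12)-element subsets.
|B(M*)| = C(16,12) = 1820.

1820


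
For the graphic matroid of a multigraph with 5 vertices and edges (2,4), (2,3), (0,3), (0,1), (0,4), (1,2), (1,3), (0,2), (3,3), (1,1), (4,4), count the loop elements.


In a graphic matroid, a loop is a self-loop edge (u,u) with rank 0.
Examining all 11 edges for self-loops...
Self-loops found: (3,3), (1,1), (4,4)
Number of loops = 3.

3


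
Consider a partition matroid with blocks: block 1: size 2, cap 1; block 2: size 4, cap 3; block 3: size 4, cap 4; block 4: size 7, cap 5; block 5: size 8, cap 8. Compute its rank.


Rank of a partition matroid = sum of min(|Si|, ci) for each block.
= min(2,1) + min(4,3) + min(4,4) + min(7,5) + min(8,8)
= 1 + 3 + 4 + 5 + 8
= 21.

21


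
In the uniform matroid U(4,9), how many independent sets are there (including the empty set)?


Independent sets of U(4,9) are all subsets of size <= 4.
Count = (9 choose 0) + (9 choose 1) + (9 choose 2) + (9 choose 3) + (9 choose 4)
     = 1 + 9 + 36 + 84 + 126
     = 256.

256


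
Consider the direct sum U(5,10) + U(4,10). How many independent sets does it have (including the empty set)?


For a direct sum, |I(M1+M2)| = |I(M1)| * |I(M2)|.
|I(U(5,10))| = sum C(10,k) for k=0..5 = 638.
|I(U(4,10))| = sum C(10,k) for k=0..4 = 386.
Total = 638 * 386 = 246268.

246268


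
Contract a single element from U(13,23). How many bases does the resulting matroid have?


Contracting e from U(13,23) gives U(12,22).
Bases of U(12,22) = (22 choose 12) = 646646.

646646


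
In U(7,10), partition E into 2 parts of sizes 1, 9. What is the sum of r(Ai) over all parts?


r(Ai) = min(|Ai|, 7) for each part.
Sum = min(1,7) + min(9,7)
    = 1 + 7
    = 8.

8


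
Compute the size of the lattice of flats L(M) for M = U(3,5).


Flats of U(3,5): every subset of size < 3 is a flat, plus E itself.
Count = (5 choose 0) + (5 choose 1) + (5 choose 2) + 1
     = 1 + 5 + 10 + 1
     = 17.

17


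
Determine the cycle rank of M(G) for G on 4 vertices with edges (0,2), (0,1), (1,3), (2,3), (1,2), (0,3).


Cycle rank (nullity) = |E| - r(M) = |E| - (|V| - c).
|E| = 6, |V| = 4, c = 1.
Nullity = 6 - (4 - 1) = 6 - 3 = 3.

3


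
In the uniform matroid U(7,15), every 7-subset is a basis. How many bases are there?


Bases of U(7,15) are all 7-element subsets of the 15-element ground set.
Number of bases = C(15,7).
(15 choose 7) = 6435.

6435


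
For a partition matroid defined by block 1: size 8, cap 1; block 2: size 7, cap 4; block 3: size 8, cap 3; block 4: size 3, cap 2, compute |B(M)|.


A basis picks exactly ci elements from block i.
Number of bases = product of C(|Si|, ci).
= C(8,1) * C(7,4) * C(8,3) * C(3,2)
= 8 * 35 * 56 * 3
= 47040.

47040


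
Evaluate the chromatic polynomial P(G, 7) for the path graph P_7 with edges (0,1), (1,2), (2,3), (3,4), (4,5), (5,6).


P(P_7, k) = k * (k-1)^(6).
P(7) = 7 * 6^6 = 7 * 46656 = 326592.

326592


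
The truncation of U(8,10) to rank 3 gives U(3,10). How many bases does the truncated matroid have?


Truncating U(8,10) to rank 3 gives U(3,10).
Bases of U(3,10) are all 3-element subsets of 10 elements.
Number of bases = (10 choose 3) = 120.

120


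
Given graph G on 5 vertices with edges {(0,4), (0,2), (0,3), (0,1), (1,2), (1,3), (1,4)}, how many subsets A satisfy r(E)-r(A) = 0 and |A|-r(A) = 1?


R(x,y) = sum over A in 2^E of x^(r(E)-r(A)) * y^(|A|-r(A)).
G has 5 vertices, 7 edges. r(E) = 4.
Enumerate all 2^7 = 128 subsets.
Count subsets with r(E)-r(A)=0 and |A|-r(A)=1: 18.

18


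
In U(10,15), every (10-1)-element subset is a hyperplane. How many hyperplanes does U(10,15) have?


Hyperplanes of U(10,15) are flats of rank 9.
In a uniform matroid, these are exactly the (9)-element subsets.
Count = C(15,9) = 15! / (9! * 6!) = 5005.

5005


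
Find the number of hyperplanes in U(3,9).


Hyperplanes of U(3,9) are flats of rank 2.
In a uniform matroid, these are exactly the (2)-element subsets.
Count = C(9,2) = (9 * 8) / (1 * 2) = 36.

36


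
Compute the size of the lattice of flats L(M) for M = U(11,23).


Flats of U(11,23): every subset of size < 11 is a flat, plus E itself.
Count = (23 choose 0) + (23 choose 1) + (23 choose 2) + (23 choose 3) + (23 choose 4) + (23 choose 5) + (23 choose 6) + (23 choose 7) + (23 choose 8) + (23 choose 9) + (23 choose 10) + 1
     = 1 + 23 + 253 + 1771 + 8855 + 33649 + 100947 + 245157 + 490314 + 817190 + 1144066 + 1
     = 2842227.

2842227


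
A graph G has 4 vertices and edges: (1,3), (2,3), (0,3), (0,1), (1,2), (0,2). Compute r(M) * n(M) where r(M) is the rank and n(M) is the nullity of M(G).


r(M) = |V| - c = 4 - 1 = 3.
nullity = |E| - r(M) = 6 - 3 = 3.
Product = 3 * 3 = 9.

9


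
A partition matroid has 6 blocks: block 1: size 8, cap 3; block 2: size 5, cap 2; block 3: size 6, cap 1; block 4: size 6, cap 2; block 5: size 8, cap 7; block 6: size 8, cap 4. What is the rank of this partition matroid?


Rank of a partition matroid = sum of min(|Si|, ci) for each block.
= min(8,3) + min(5,2) + min(6,1) + min(6,2) + min(8,7) + min(8,4)
= 3 + 2 + 1 + 2 + 7 + 4
= 19.

19


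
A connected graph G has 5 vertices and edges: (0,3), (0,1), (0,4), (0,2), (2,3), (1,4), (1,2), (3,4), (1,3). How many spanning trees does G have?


By Kirchhoff's matrix tree theorem, the number of spanning trees equals
the determinant of any cofactor of the Laplacian matrix L.
G has 5 vertices and 9 edges.
Computing the (4 x 4) cofactor determinant gives 75.

75


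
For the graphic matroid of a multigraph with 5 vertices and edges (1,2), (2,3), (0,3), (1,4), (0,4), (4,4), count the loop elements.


In a graphic matroid, a loop is a self-loop edge (u,u) with rank 0.
Examining all 6 edges for self-loops...
Self-loops found: (4,4)
Number of loops = 1.

1


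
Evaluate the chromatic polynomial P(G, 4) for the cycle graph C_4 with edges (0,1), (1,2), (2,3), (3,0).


P(C_4, k) = (k-1)^4 + (-1)^4*(k-1).
P(4) = (3)^4 + 3
= 81 + 3 = 84.

84


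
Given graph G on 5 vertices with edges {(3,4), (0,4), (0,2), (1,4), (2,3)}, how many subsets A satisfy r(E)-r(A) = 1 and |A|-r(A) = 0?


R(x,y) = sum over A in 2^E of x^(r(E)-r(A)) * y^(|A|-r(A)).
G has 5 vertices, 5 edges. r(E) = 4.
Enumerate all 2^5 = 32 subsets.
Count subsets with r(E)-r(A)=1 and |A|-r(A)=0: 10.

10


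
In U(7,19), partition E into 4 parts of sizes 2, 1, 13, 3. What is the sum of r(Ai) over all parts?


r(Ai) = min(|Ai|, 7) for each part.
Sum = min(2,7) + min(1,7) + min(13,7) + min(3,7)
    = 2 + 1 + 7 + 3
    = 13.

13


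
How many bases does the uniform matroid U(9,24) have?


Bases of U(9,24) are all 9-element subsets of the 24-element ground set.
Number of bases = C(24,9).
(24 choose 9) = 1307504.

1307504


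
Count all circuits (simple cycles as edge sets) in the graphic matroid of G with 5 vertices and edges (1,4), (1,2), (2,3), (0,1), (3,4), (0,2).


A circuit in a graphic matroid = edge set of a simple cycle.
G has 5 vertices and 6 edges.
Enumerating all minimal edge subsets forming cycles...
Total circuits found: 3.

3


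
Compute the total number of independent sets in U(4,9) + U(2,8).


For a direct sum, |I(M1+M2)| = |I(M1)| * |I(M2)|.
|I(U(4,9))| = sum C(9,k) for k=0..4 = 256.
|I(U(2,8))| = sum C(8,k) for k=0..2 = 37.
Total = 256 * 37 = 9472.

9472


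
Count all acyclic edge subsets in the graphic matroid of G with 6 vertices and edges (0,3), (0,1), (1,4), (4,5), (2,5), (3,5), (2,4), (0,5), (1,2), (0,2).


An independent set in a graphic matroid is an acyclic edge subset.
G has 6 vertices and 10 edges.
Enumerate all 2^10 = 1024 subsets, checking for acyclicity.
Total independent sets = 454.

454


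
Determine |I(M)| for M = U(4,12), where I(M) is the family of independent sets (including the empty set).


Independent sets of U(4,12) are all subsets of size <= 4.
Count = (12 choose 0) + (12 choose 1) + (12 choose 2) + (12 choose 3) + (12 choose 4)
     = 1 + 12 + 66 + 220 + 495
     = 794.

794


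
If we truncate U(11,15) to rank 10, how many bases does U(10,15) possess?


Truncating U(11,15) to rank 10 gives U(10,15).
Bases of U(10,15) are all 10-element subsets of 15 elements.
Number of bases = (15 choose 10) = 3003.

3003


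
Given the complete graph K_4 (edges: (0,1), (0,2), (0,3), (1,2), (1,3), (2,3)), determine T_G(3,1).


T(K_4; x,y) = x^3 + 3x^2 + 4xy + 2x + y^3 + 3y^2 + 2y.
Substituting x=3, y=1:
= 27 + 27 + 12 + 6 + 1 + 3 + 2
= 78.

78


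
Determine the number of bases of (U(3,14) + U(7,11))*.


(M1+M2)* = M1* + M2*.
M1* = U(11,14), bases: C(14,11) = 364.
M2* = U(4,11), bases: C(11,4) = 330.
|B(M*)| = 364 * 330 = 120120.

120120


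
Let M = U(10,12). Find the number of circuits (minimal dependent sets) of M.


In U(10,12), circuits are the (11)-element subsets.
Any set of 11 elements is dependent, and removing any one element gives
an independent set of size 10, so it is a minimal dependent set.
Number of circuits = C(12,11) = 12! / (11! * 1!) = 12.

12


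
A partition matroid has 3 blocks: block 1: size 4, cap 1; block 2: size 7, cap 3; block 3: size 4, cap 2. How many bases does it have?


A basis picks exactly ci elements from block i.
Number of bases = product of C(|Si|, ci).
= C(4,1) * C(7,3) * C(4,2)
= 4 * 35 * 6
= 840.

840


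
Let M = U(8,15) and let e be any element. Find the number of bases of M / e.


Contracting e from U(8,15) gives U(7,14).
Bases of U(7,14) = (14 choose 7) = 3432.

3432


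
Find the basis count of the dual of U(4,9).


The dual of U(r,n) is U(n-r, n) = U(5,9).
Bases of U(5,9) are all (5)-element subsets.
|B(M*)| = C(9,5) = 9! / (5! * 4!) = 126.

126


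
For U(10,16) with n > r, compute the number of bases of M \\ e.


Deleting e from U(10,16) gives U(10,15) since n > r.
Bases of U(10,15) = C(15,10) = 15! / (10! * 5!) = 3003.

3003


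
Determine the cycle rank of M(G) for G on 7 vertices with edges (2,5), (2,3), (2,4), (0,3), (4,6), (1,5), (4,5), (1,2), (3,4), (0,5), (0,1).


Cycle rank (nullity) = |E| - r(M) = |E| - (|V| - c).
|E| = 11, |V| = 7, c = 1.
Nullity = 11 - (7 - 1) = 11 - 6 = 5.

5


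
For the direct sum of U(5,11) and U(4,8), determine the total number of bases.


Bases of a direct sum M1 + M2: |B| = |B(M1)| * |B(M2)|.
|B(U(5,11))| = C(11,5) = 462.
|B(U(4,8))| = C(8,4) = 70.
Total bases = 462 * 70 = 32340.

32340


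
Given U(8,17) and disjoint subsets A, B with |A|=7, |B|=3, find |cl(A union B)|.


|A union B| = 7 + 3 = 10 (disjoint).
In U(8,17), cl(S) = S if |S| < 8, else cl(S) = E.
Since 10 >= 8, cl(A union B) = E.
|cl(A union B)| = 17.

17


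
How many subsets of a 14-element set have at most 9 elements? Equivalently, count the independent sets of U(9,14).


Independent sets of U(9,14) are all subsets of size <= 9.
Count = C(14,0) + C(14,1) + C(14,2) + C(14,3) + C(14,4) + C(14,5) + C(14,6) + C(14,7) + C(14,8) + C(14,9)
     = 1 + 14 + 91 + 364 + 1001 + 2002 + 3003 + 3432 + 3003 + 2002
     = 14913.

14913


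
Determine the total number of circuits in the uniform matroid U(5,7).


In U(5,7), circuits are the (6)-element subsets.
Any set of 6 elements is dependent, and removing any one element gives
an independent set of size 5, so it is a minimal dependent set.
Number of circuits = C(7,6) = 7! / (6! * 1!) = 7.

7


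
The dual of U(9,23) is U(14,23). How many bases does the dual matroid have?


The dual of U(r,n) is U(n-r, n) = U(14,23).
Bases of U(14,23) are all (14)-element subsets.
|B(M*)| = C(23,14) = 817190.

817190


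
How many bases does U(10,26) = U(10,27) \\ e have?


Deleting e from U(10,27) gives U(10,26) since n > r.
Bases of U(10,26) = C(26,10) = 5311735.

5311735


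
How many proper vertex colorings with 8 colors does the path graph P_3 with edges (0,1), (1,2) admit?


P(P_3, k) = k * (k-1)^(2).
P(8) = 8 * 7^2 = 8 * 49 = 392.

392


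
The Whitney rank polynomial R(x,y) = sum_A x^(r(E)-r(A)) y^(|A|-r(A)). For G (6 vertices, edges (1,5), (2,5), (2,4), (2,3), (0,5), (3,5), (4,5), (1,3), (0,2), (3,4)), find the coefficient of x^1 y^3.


R(x,y) = sum over A in 2^E of x^(r(E)-r(A)) * y^(|A|-r(A)).
G has 6 vertices, 10 edges. r(E) = 5.
Enumerate all 2^10 = 1024 subsets.
Count subsets with r(E)-r(A)=1 and |A|-r(A)=3: 17.

17


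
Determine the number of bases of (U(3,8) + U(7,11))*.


(M1+M2)* = M1* + M2*.
M1* = U(5,8), bases: C(8,5) = 56.
M2* = U(4,11), bases: C(11,4) = 330.
|B(M*)| = 56 * 330 = 18480.

18480


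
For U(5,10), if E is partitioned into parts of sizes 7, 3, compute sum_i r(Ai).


r(Ai) = min(|Ai|, 5) for each part.
Sum = min(7,5) + min(3,5)
    = 5 + 3
    = 8.

8


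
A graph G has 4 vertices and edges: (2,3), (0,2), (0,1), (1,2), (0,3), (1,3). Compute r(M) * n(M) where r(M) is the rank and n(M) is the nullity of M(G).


r(M) = |V| - c = 4 - 1 = 3.
nullity = |E| - r(M) = 6 - 3 = 3.
Product = 3 * 3 = 9.

9


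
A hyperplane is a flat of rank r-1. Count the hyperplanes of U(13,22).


Hyperplanes of U(13,22) are flats of rank 12.
In a uniform matroid, these are exactly the (12)-element subsets.
Count = C(22,12) = 646646.

646646


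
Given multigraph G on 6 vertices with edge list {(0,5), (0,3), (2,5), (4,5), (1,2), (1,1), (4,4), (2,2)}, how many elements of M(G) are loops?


In a graphic matroid, a loop is a self-loop edge (u,u) with rank 0.
Examining all 8 edges for self-loops...
Self-loops found: (1,1), (4,4), (2,2)
Number of loops = 3.

3


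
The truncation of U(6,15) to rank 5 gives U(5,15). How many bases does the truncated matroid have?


Truncating U(6,15) to rank 5 gives U(5,15).
Bases of U(5,15) are all 5-element subsets of 15 elements.
Number of bases = C(15,5) = 15! / (5! * 10!) = 3003.

3003


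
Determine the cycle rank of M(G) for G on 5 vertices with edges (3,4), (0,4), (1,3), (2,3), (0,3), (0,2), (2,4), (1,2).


Cycle rank (nullity) = |E| - r(M) = |E| - (|V| - c).
|E| = 8, |V| = 5, c = 1.
Nullity = 8 - (5 - 1) = 8 - 4 = 4.

4


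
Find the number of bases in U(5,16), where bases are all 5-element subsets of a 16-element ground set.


Bases of U(5,16) are all 5-element subsets of the 16-element ground set.
Number of bases = C(16,5).
C(16,5) = 4368.

4368


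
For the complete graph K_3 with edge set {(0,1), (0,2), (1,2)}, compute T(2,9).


T(K_3; x,y) = x^2 + x + y.
T(2,9) = 4 + 2 + 9 = 15.

15


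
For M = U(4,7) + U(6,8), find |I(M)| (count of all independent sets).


For a direct sum, |I(M1+M2)| = |I(M1)| * |I(M2)|.
|I(U(4,7))| = sum C(7,k) for k=0..4 = 99.
|I(U(6,8))| = sum C(8,k) for k=0..6 = 247.
Total = 99 * 247 = 24453.

24453


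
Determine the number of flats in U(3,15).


Flats of U(3,15): every subset of size < 3 is a flat, plus E itself.
Count = C(15,0) + C(15,1) + C(15,2) + 1
     = 1 + 15 + 105 + 1
     = 122.

122


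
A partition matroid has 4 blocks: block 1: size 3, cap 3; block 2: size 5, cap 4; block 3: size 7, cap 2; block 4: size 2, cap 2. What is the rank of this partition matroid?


Rank of a partition matroid = sum of min(|Si|, ci) for each block.
= min(3,3) + min(5,4) + min(7,2) + min(2,2)
= 3 + 4 + 2 + 2
= 11.

11


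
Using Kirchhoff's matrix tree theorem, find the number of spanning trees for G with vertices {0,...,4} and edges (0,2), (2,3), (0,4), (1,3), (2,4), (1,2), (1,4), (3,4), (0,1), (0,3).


By Kirchhoff's matrix tree theorem, the number of spanning trees equals
the determinant of any cofactor of the Laplacian matrix L.
G has 5 vertices and 10 edges.
Computing the (4 x 4) cofactor determinant gives 125.

125


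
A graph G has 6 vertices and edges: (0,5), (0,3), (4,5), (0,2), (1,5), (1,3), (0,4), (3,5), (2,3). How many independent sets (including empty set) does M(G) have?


An independent set in a graphic matroid is an acyclic edge subset.
G has 6 vertices and 9 edges.
Enumerate all 2^9 = 512 subsets, checking for acyclicity.
Total independent sets = 279.

279


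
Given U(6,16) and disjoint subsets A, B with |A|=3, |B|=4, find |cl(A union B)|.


|A union B| = 3 + 4 = 7 (disjoint).
In U(6,16), cl(S) = S if |S| < 6, else cl(S) = E.
Since 7 >= 6, cl(A union B) = E.
|cl(A union B)| = 16.

16


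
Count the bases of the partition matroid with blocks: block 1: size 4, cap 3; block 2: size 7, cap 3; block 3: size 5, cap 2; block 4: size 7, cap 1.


A basis picks exactly ci elements from block i.
Number of bases = product of C(|Si|, ci).
= C(4,3) * C(7,3) * C(5,2) * C(7,1)
= 4 * 35 * 10 * 7
= 9800.

9800


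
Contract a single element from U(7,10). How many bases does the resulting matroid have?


Contracting e from U(7,10) gives U(6,9).
Bases of U(6,9) = (9 choose 6) = 84.

84


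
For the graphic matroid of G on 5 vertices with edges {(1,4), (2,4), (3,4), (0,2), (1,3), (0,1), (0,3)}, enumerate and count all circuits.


A circuit in a graphic matroid = edge set of a simple cycle.
G has 5 vertices and 7 edges.
Enumerating all minimal edge subsets forming cycles...
Total circuits found: 7.

7


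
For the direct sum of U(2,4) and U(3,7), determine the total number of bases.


Bases of a direct sum M1 + M2: |B| = |B(M1)| * |B(M2)|.
|B(U(2,4))| = C(4,2) = 6.
|B(U(3,7))| = C(7,3) = 35.
Total bases = 6 * 35 = 210.

210


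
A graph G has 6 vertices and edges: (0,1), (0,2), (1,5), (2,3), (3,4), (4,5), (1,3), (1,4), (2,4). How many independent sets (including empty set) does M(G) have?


An independent set in a graphic matroid is an acyclic edge subset.
G has 6 vertices and 9 edges.
Enumerate all 2^9 = 512 subsets, checking for acyclicity.
Total independent sets = 292.

292


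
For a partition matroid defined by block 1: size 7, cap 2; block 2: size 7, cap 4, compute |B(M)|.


A basis picks exactly ci elements from block i.
Number of bases = product of C(|Si|, ci).
= C(7,2) * C(7,4)
= 21 * 35
= 735.

735


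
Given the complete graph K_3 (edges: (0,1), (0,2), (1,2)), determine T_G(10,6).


T(K_3; x,y) = x^2 + x + y.
T(10,6) = 100 + 10 + 6 = 116.

116


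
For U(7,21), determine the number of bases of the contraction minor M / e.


Contracting e from U(7,21) gives U(6,20).
Bases of U(6,20) = (20 choose 6) = 38760.

38760


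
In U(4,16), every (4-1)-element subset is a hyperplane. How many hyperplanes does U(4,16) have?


Hyperplanes of U(4,16) are flats of rank 3.
In a uniform matroid, these are exactly the (3)-element subsets.
Count = C(16,3) = (16 * 15 * 14) / (1 * 2 * 3) = 560.

560


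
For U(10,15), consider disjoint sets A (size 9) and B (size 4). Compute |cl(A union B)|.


|A union B| = 9 + 4 = 13 (disjoint).
In U(10,15), cl(S) = S if |S| < 10, else cl(S) = E.
Since 13 >= 10, cl(A union B) = E.
|cl(A union B)| = 15.

15


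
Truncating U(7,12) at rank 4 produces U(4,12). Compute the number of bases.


Truncating U(7,12) to rank 4 gives U(4,12).
Bases of U(4,12) are all 4-element subsets of 12 elements.
Number of bases = C(12,4) = 12! / (4! * 8!) = 495.

495


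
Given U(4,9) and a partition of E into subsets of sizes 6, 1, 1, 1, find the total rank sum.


r(Ai) = min(|Ai|, 4) for each part.
Sum = min(6,4) + min(1,4) + min(1,4) + min(1,4)
    = 4 + 1 + 1 + 1
    = 7.

7


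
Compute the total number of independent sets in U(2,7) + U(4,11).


For a direct sum, |I(M1+M2)| = |I(M1)| * |I(M2)|.
|I(U(2,7))| = sum C(7,k) for k=0..2 = 29.
|I(U(4,11))| = sum C(11,k) for k=0..4 = 562.
Total = 29 * 562 = 16298.

16298


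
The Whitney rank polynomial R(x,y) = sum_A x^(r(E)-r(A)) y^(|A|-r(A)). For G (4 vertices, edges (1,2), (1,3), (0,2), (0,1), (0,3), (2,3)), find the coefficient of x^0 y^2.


R(x,y) = sum over A in 2^E of x^(r(E)-r(A)) * y^(|A|-r(A)).
G has 4 vertices, 6 edges. r(E) = 3.
Enumerate all 2^6 = 64 subsets.
Count subsets with r(E)-r(A)=0 and |A|-r(A)=2: 6.

6


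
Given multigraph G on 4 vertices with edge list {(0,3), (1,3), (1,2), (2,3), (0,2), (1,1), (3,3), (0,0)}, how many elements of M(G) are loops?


In a graphic matroid, a loop is a self-loop edge (u,u) with rank 0.
Examining all 8 edges for self-loops...
Self-loops found: (1,1), (3,3), (0,0)
Number of loops = 3.

3


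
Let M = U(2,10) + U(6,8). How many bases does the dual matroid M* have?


(M1+M2)* = M1* + M2*.
M1* = U(8,10), bases: C(10,8) = 45.
M2* = U(2,8), bases: C(8,2) = 28.
|B(M*)| = 45 * 28 = 1260.

1260


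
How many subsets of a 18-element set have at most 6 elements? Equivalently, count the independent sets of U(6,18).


Independent sets of U(6,18) are all subsets of size <= 6.
Count = (18 choose 0) + (18 choose 1) + (18 choose 2) + (18 choose 3) + (18 choose 4) + (18 choose 5) + (18 choose 6)
     = 1 + 18 + 153 + 816 + 3060 + 8568 + 18564
     = 31180.

31180


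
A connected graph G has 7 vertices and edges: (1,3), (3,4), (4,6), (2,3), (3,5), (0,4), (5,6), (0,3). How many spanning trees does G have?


By Kirchhoff's matrix tree theorem, the number of spanning trees equals
the determinant of any cofactor of the Laplacian matrix L.
G has 7 vertices and 8 edges.
Computing the (6 x 6) cofactor determinant gives 11.

11


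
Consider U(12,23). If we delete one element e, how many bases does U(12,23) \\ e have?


Deleting e from U(12,23) gives U(12,22) since n > r.
Bases of U(12,22) = C(22,12) = 646646.

646646


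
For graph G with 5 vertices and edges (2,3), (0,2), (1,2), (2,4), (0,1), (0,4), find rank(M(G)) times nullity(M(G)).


r(M) = |V| - c = 5 - 1 = 4.
nullity = |E| - r(M) = 6 - 4 = 2.
Product = 4 * 2 = 8.

8


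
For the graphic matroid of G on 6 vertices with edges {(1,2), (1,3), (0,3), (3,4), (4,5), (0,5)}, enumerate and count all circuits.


A circuit in a graphic matroid = edge set of a simple cycle.
G has 6 vertices and 6 edges.
Enumerating all minimal edge subsets forming cycles...
Total circuits found: 1.

1


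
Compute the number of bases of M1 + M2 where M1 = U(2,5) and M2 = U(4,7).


Bases of a direct sum M1 + M2: |B| = |B(M1)| * |B(M2)|.
|B(U(2,5))| = C(5,2) = 10.
|B(U(4,7))| = C(7,4) = 35.
Total bases = 10 * 35 = 350.

350


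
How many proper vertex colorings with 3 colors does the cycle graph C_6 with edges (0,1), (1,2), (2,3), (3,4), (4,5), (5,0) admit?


P(C_6, k) = (k-1)^6 + (-1)^6*(k-1).
P(3) = (2)^6 + 2
= 64 + 2 = 66.

66


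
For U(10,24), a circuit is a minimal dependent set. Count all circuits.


In U(10,24), circuits are the (11)-element subsets.
Any set of 11 elements is dependent, and removing any one element gives
an independent set of size 10, so it is a minimal dependent set.
Number of circuits = C(24,11) = 2496144.

2496144


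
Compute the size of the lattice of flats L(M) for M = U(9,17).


Flats of U(9,17): every subset of size < 9 is a flat, plus E itself.
Count = C(17,0) + C(17,1) + C(17,2) + C(17,3) + C(17,4) + C(17,5) + C(17,6) + C(17,7) + C(17,8) + 1
     = 1 + 17 + 136 + 680 + 2380 + 6188 + 12376 + 19448 + 24310 + 1
     = 65537.

65537


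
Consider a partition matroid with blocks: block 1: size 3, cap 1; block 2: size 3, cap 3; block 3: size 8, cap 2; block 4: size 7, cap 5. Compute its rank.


Rank of a partition matroid = sum of min(|Si|, ci) for each block.
= min(3,1) + min(3,3) + min(8,2) + min(7,5)
= 1 + 3 + 2 + 5
= 11.

11


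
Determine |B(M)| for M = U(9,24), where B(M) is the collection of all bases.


Bases of U(9,24) are all 9-element subsets of the 24-element ground set.
Number of bases = C(24,9).
C(24,9) = 1307504.

1307504


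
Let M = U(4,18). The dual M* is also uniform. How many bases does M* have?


The dual of U(r,n) is U(n-r, n) = U(14,18).
Bases of U(14,18) are all (14)-element subsets.
|B(M*)| = C(18,14) = 3060.

3060


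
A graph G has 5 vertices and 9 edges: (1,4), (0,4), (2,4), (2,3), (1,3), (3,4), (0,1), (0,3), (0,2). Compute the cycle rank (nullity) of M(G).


Cycle rank (nullity) = |E| - r(M) = |E| - (|V| - c).
|E| = 9, |V| = 5, c = 1.
Nullity = 9 - (5 - 1) = 9 - 4 = 5.

5


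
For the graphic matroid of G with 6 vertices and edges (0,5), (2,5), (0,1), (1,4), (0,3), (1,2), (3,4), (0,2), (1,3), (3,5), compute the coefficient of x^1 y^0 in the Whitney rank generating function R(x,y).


R(x,y) = sum over A in 2^E of x^(r(E)-r(A)) * y^(|A|-r(A)).
G has 6 vertices, 10 edges. r(E) = 5.
Enumerate all 2^10 = 1024 subsets.
Count subsets with r(E)-r(A)=1 and |A|-r(A)=0: 169.

169


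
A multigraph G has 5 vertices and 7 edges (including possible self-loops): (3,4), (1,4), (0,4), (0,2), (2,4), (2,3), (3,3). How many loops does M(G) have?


In a graphic matroid, a loop is a self-loop edge (u,u) with rank 0.
Examining all 7 edges for self-loops...
Self-loops found: (3,3)
Number of loops = 1.

1


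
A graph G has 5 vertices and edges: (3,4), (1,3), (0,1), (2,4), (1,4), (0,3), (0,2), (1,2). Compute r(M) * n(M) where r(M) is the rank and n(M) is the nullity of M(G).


r(M) = |V| - c = 5 - 1 = 4.
nullity = |E| - r(M) = 8 - 4 = 4.
Product = 4 * 4 = 16.

16


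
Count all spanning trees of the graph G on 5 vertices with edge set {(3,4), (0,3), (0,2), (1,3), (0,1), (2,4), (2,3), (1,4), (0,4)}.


By Kirchhoff's matrix tree theorem, the number of spanning trees equals
the determinant of any cofactor of the Laplacian matrix L.
G has 5 vertices and 9 edges.
Computing the (4 x 4) cofactor determinant gives 75.

75


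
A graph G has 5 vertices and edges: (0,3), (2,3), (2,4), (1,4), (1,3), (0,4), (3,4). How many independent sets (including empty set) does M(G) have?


An independent set in a graphic matroid is an acyclic edge subset.
G has 5 vertices and 7 edges.
Enumerate all 2^7 = 128 subsets, checking for acyclicity.
Total independent sets = 81.

81


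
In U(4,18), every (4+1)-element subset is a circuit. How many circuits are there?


In U(4,18), circuits are the (5)-element subsets.
Any set of 5 elements is dependent, and removing any one element gives
an independent set of size 4, so it is a minimal dependent set.
Number of circuits = (18 choose 5) = 8568.

8568


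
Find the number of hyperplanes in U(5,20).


Hyperplanes of U(5,20) are flats of rank 4.
In a uniform matroid, these are exactly the (4)-element subsets.
Count = (20 choose 4) = 4845.

4845


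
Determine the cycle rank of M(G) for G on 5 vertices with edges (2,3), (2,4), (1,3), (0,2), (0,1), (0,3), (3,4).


Cycle rank (nullity) = |E| - r(M) = |E| - (|V| - c).
|E| = 7, |V| = 5, c = 1.
Nullity = 7 - (5 - 1) = 7 - 4 = 3.

3


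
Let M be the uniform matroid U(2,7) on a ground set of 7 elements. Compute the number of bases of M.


Bases of U(2,7) are all 2-element subsets of the 7-element ground set.
Number of bases = C(7,2).
C(7,2) = (7 * 6) / (1 * 2) = 21.

21


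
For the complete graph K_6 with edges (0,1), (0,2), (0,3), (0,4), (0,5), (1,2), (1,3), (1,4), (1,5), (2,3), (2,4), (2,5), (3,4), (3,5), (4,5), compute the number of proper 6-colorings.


P(K_6, k) = k(k-1)(k-2)...(k-5).
P(6) = (6) * (5) * (4) * (3) * (2) * (1) = 720.

720


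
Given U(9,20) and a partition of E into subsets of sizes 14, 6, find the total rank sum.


r(Ai) = min(|Ai|, 9) for each part.
Sum = min(14,9) + min(6,9)
    = 9 + 6
    = 15.

15


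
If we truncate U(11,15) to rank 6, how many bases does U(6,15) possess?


Truncating U(11,15) to rank 6 gives U(6,15).
Bases of U(6,15) are all 6-element subsets of 15 elements.
Number of bases = C(15,6) = 15! / (6! * 9!) = 5005.

5005


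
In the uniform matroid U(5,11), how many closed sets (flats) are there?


Flats of U(5,11): every subset of size < 5 is a flat, plus E itself.
Count = (11 choose 0) + (11 choose 1) + (11 choose 2) + (11 choose 3) + (11 choose 4) + 1
     = 1 + 11 + 55 + 165 + 330 + 1
     = 563.

563


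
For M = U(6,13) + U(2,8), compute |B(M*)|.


(M1+M2)* = M1* + M2*.
M1* = U(7,13), bases: C(13,7) = 1716.
M2* = U(6,8), bases: C(8,6) = 28.
|B(M*)| = 1716 * 28 = 48048.

48048


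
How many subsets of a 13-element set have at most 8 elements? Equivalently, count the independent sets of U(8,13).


Independent sets of U(8,13) are all subsets of size <= 8.
Count = C(13,0) + C(13,1) + C(13,2) + C(13,3) + C(13,4) + C(13,5) + C(13,6) + C(13,7) + C(13,8)
     = 1 + 13 + 78 + 286 + 715 + 1287 + 1716 + 1716 + 1287
     = 7099.

7099


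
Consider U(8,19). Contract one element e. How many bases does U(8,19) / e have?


Contracting e from U(8,19) gives U(7,18).
Bases of U(7,18) = (18 choose 7) = 31824.

31824


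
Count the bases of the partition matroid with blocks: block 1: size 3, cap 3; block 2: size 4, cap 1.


A basis picks exactly ci elements from block i.
Number of bases = product of C(|Si|, ci).
= C(3,3) * C(4,1)
= 1 * 4
= 4.

4
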